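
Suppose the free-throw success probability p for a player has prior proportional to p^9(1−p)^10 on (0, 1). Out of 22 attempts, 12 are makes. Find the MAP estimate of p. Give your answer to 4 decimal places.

The prior density ∝ p^9(1−p)^10 is the kernel of Beta(10, 11).
Data: 12 successes in 22 trials. The binomial likelihood contributes p^12(1−p)^10, so the posterior is Beta(10+12, 11+10) = Beta(22, 21).
For Beta(a, b) with a, b > 1 the mode is (a−1)/(a+b−2) = 21/41 ≈ 0.5122.

p̂_MAP = 0.5122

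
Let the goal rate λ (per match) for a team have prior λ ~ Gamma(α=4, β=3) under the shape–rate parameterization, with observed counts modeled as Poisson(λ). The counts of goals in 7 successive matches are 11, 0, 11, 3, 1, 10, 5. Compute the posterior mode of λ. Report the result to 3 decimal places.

Σxᵢ = 11+0+11+3+1+10+5 = 41, with n = 7.
Posterior ∝ λ^3e^(−3λ) · λ^41e^(−7λ) = λ^44e^(−10λ), i.e. Gamma(shape=45, rate=10).
The mode of a Gamma(a, b) with a ≥ 1 (shape–rate) is (a−1)/b = 44/10 ≈ 4.400.

λ̂_MAP = 4.400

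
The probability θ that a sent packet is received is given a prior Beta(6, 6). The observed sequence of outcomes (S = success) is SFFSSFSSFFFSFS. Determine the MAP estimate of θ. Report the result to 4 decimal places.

Prior: Beta(6, 6).
Data: 7 successes in 14 trials (from the sequence). The binomial likelihood contributes θ^7(1−θ)^7, so the posterior is Beta(6+7, 6+7) = Beta(13, 13).
For Beta(a, b) with a, b > 1 the mode is (a−1)/(a+b−2) = 12/24 ≈ 0.5000.

θ̂_MAP = 0.5000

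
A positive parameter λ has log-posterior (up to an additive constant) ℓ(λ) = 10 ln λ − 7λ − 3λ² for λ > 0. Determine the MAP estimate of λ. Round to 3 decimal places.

λ̂_MAP = 0.833

ℓ'(λ) = 10/λ − 7 − 6λ. Setting this to zero and multiplying by λ: 6λ² + 7λ − 10 = 0.
λ = (−7 + √(7² + 4·6·10)) / (2·6) = (−7 + √289) / 12 = (−7 + 17)/12 = 5/6.
ℓ''(λ) = −10/λ² − 6 < 0, confirming a maximum.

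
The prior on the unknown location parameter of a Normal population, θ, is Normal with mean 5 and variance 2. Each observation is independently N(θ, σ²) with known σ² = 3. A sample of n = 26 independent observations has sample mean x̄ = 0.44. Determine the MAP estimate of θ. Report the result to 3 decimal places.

θ̂_MAP = 0.689

n = 26, x̄ = 0.44.
For a Normal prior and Normal likelihood with known variance, the posterior is Normal; its mode equals its mean, the precision-weighted average.
Prior precision 1/σ₀² = 1/2 = 0.5; data precision n/σ² = 26/3.
θ̂ = (0.5·5 + (26/3)·0.44) / (0.5 + 26/3) = (947/150)/(55/6) = 947/1375 ≈ 0.689.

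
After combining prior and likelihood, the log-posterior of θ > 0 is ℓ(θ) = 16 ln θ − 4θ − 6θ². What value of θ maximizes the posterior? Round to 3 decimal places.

ℓ'(θ) = 16/θ − 4 − 12θ. Setting this to zero and multiplying by θ: 12θ² + 4θ − 16 = 0.
θ = (−4 + √(4² + 4·12·16)) / (2·12) = (−4 + √784) / 24 = (−4 + 28)/24 = 1.
ℓ''(θ) = −16/θ² − 12 < 0, confirming a maximum.

θ̂_MAP = 1.000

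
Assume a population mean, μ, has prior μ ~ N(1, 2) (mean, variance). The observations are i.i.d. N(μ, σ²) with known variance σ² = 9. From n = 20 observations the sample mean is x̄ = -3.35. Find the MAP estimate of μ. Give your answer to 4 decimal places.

n = 20, x̄ = -3.35.
For a Normal prior and Normal likelihood with known variance, the posterior is Normal; its mode equals its mean, the precision-weighted average.
Prior precision 1/σ₀² = 1/2 = 0.5; data precision n/σ² = 20/9.
μ̂ = (0.5·1 + (20/9)·(-3.35)) / (0.5 + 20/9) = (-125/18)/(49/18) = -125/49 ≈ -2.5510.

μ̂_MAP = -2.5510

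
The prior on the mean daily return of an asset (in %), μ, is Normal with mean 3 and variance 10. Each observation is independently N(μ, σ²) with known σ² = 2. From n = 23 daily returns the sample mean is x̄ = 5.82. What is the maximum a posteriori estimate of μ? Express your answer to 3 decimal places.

μ̂_MAP = 5.796

n = 23, x̄ = 5.82.
For a Normal prior and Normal likelihood with known variance, the posterior is Normal; its mode equals its mean, the precision-weighted average.
Prior precision 1/σ₀² = 1/10 = 0.1; data precision n/σ² = 23/2 = 11.5.
μ̂ = (0.1·3 + 11.5·5.82) / (0.1 + 11.5) = 67.23/11.6 = 6723/1160 ≈ 5.796.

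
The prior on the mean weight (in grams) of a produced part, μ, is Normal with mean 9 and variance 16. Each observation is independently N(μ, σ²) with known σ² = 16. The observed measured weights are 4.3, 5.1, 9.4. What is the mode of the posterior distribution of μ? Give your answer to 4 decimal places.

n = 3; x̄ = (4.3 + 5.1 + 9.4)/3 = 18.8/3 = 94/15 ≈ 6.2667.
For a Normal prior and Normal likelihood with known variance, the posterior is Normal; its mode equals its mean, the precision-weighted average.
Prior precision 1/σ₀² = 1/16 = 0.0625; data precision n/σ² = 3/16 = 0.1875.
μ̂ = (0.0625·9 + 0.1875·(94/15)) / (0.0625 + 0.1875) = 1.7375/0.25 = 6.9500.

μ̂_MAP = 6.9500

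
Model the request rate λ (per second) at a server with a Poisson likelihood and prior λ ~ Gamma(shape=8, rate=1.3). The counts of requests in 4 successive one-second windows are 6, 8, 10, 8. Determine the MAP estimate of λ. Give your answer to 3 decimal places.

λ̂_MAP = 7.358

Σxᵢ = 6+8+10+8 = 32, with n = 4.
Posterior ∝ λ^7e^(−1.3λ) · λ^32e^(−4λ) = λ^39e^(−5.3λ), i.e. Gamma(shape=40, rate=5.3).
The mode of a Gamma(a, b) with a ≥ 1 (shape–rate) is (a−1)/b = 39/5.3 ≈ 7.358.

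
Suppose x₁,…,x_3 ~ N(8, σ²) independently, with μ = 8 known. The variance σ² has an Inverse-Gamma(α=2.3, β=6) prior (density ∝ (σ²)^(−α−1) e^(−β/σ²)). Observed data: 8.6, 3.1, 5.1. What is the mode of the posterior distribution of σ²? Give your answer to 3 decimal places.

Sum of squared deviations about the known mean: SS = (8.6−8)² + (3.1−8)² + (5.1−8)² = 32.78.
The Normal likelihood contributes (σ²)^(−n/2) exp(−SS/(2σ²)), so the posterior is Inverse-Gamma(α + n/2, β + SS/2) = Inverse-Gamma(3.8, 22.39).
The mode of Inverse-Gamma(a, b) is b/(a+1) = 22.39/4.8 ≈ 4.665.

σ̂²_MAP = 4.665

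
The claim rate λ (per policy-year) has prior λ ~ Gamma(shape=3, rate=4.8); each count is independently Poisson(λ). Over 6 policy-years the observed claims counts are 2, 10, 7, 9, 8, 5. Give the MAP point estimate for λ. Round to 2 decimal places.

λ̂_MAP = 3.98

Σxᵢ = 2+10+7+9+8+5 = 41, with n = 6.
Posterior ∝ λ^2e^(−4.8λ) · λ^41e^(−6λ) = λ^43e^(−10.8λ), i.e. Gamma(shape=44, rate=10.8).
The mode of a Gamma(a, b) with a ≥ 1 (shape–rate) is (a−1)/b = 43/10.8 ≈ 3.98.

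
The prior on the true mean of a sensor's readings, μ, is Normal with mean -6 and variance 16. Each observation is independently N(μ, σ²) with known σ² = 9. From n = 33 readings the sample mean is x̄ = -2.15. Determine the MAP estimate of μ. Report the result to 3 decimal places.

μ̂_MAP = -2.215

n = 33, x̄ = -2.15.
For a Normal prior and Normal likelihood with known variance, the posterior is Normal; its mode equals its mean, the precision-weighted average.
Prior precision 1/σ₀² = 1/16 = 0.0625; data precision n/σ² = 33/9 = 11/3.
μ̂ = (0.0625·(-6) + (11/3)·(-2.15)) / (0.0625 + 11/3) = (-991/120)/(179/48) = -1982/895 ≈ -2.215.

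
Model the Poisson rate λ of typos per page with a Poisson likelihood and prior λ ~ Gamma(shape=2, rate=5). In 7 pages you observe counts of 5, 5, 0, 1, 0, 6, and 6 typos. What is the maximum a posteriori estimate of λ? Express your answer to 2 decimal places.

Σxᵢ = 5+5+0+1+0+6+6 = 23, with n = 7.
Posterior ∝ λe^(−5λ) · λ^23e^(−7λ) = λ^24e^(−12λ), i.e. Gamma(shape=25, rate=12).
The mode of a Gamma(a, b) with a ≥ 1 (shape–rate) is (a−1)/b = 24/12 ≈ 2.00.

λ̂_MAP = 2.00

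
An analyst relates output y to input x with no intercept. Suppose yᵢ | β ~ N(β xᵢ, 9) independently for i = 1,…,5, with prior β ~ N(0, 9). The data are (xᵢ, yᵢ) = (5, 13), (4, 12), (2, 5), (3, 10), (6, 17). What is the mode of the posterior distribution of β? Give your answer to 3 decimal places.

log p(β | y) = −Σ(yᵢ − βxᵢ)²/(2·9) − β²/(2·9) + const.
Setting the derivative to zero: Σxᵢ(yᵢ − βxᵢ)/9 − β/9 = 0, so β = Σxᵢyᵢ / (Σxᵢ² + σ²/τ²).
Σxᵢyᵢ = 5·13 + 4·12 + 2·5 + 3·10 + 6·17 = 255; Σxᵢ² = 90; σ²/τ² = 1.
β̂_MAP = 255 / (90 + 1) = 255/91 ≈ 2.802.

β̂_MAP = 2.802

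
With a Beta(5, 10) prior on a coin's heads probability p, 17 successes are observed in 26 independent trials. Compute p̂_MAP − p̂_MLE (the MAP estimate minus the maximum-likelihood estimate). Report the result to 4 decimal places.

MAP − MLE = -0.1154

Posterior is Beta(22, 19); MAP = (22−1)/(41−2) = 21/39 ≈ 0.53846.
MLE ignores the prior: p̂_MLE = k/n = 17/26 ≈ 0.65385.
Difference = 21/39 − 17/26 = -3/26 ≈ -0.1154.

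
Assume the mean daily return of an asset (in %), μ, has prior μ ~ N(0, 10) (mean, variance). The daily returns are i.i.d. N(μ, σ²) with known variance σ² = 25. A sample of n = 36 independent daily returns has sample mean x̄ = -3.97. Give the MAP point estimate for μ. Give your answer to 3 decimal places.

n = 36, x̄ = -3.97.
For a Normal prior and Normal likelihood with known variance, the posterior is Normal; its mode equals its mean, the precision-weighted average.
Prior precision 1/σ₀² = 1/10 = 0.1; data precision n/σ² = 36/25 = 1.44.
μ̂ = (0.1·0 + 1.44·(-3.97)) / (0.1 + 1.44) = (-5.7168)/1.54 = -7146/1925 ≈ -3.712.

μ̂_MAP = -3.712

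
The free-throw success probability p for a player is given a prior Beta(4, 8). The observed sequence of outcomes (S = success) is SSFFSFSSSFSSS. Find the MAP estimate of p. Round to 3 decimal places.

Prior: Beta(4, 8).
Data: 9 successes in 13 trials (from the sequence). The binomial likelihood contributes p^9(1−p)^4, so the posterior is Beta(4+9, 8+4) = Beta(13, 12).
For Beta(a, b) with a, b > 1 the mode is (a−1)/(a+b−2) = 12/23 ≈ 0.522.

p̂_MAP = 0.522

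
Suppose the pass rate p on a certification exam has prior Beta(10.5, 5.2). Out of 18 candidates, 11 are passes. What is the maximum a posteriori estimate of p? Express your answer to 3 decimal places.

p̂_MAP = 0.647

Prior: Beta(10.5, 5.2).
Data: 11 successes in 18 trials. The binomial likelihood contributes p^11(1−p)^7, so the posterior is Beta(10.5+11, 5.2+7) = Beta(21.5, 12.2).
For Beta(a, b) with a, b > 1 the mode is (a−1)/(a+b−2) = 20.5/31.7 ≈ 0.647.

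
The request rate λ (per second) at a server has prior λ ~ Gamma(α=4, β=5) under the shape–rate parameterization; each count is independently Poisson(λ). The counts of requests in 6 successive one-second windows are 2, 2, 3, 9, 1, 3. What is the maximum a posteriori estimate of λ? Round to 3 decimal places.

Σxᵢ = 2+2+3+9+1+3 = 20, with n = 6.
Posterior ∝ λ^3e^(−5λ) · λ^20e^(−6λ) = λ^23e^(−11λ), i.e. Gamma(shape=24, rate=11).
The mode of a Gamma(a, b) with a ≥ 1 (shape–rate) is (a−1)/b = 23/11 ≈ 2.091.

λ̂_MAP = 2.091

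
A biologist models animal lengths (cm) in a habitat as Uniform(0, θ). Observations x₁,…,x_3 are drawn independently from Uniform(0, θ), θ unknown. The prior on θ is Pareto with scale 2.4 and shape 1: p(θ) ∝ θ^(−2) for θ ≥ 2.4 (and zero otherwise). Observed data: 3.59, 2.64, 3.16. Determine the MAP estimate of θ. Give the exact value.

The Uniform(0, θ) likelihood is θ^(−n) for θ ≥ max(xᵢ), zero otherwise. Here max(xᵢ) = 3.59.
Posterior ∝ θ^(−2) · θ^(−3) = θ^(−5) on θ ≥ max(2.4, 3.59) = 3.59.
This density is strictly decreasing in θ, so the posterior mode lies at the lower boundary of the support.

θ̂_MAP = 3.59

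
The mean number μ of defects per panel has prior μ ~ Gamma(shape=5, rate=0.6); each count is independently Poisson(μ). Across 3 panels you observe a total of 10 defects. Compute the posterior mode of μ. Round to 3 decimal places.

μ̂_MAP = 3.889

Σxᵢ = 10, n = 3.
Posterior ∝ μ^4e^(−0.6μ) · μ^10e^(−3μ) = μ^14e^(−3.6μ), i.e. Gamma(shape=15, rate=3.6).
The mode of a Gamma(a, b) with a ≥ 1 (shape–rate) is (a−1)/b = 14/3.6 ≈ 3.889.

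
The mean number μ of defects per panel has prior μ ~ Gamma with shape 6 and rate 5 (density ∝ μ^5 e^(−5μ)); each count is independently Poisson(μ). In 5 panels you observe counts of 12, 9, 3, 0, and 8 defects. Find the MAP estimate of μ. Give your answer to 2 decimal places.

Σxᵢ = 12+9+3+0+8 = 32, with n = 5.
Posterior ∝ μ^5e^(−5μ) · μ^32e^(−5μ) = μ^37e^(−10μ), i.e. Gamma(shape=38, rate=10).
The mode of a Gamma(a, b) with a ≥ 1 (shape–rate) is (a−1)/b = 37/10 ≈ 3.70.

μ̂_MAP = 3.70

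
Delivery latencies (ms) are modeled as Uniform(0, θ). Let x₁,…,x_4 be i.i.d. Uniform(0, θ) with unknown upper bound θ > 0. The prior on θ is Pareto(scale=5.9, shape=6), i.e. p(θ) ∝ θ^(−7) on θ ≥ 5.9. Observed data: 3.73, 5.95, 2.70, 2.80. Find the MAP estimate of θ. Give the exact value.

The Uniform(0, θ) likelihood is θ^(−n) for θ ≥ max(xᵢ), zero otherwise. Here max(xᵢ) = 5.95.
Posterior ∝ θ^(−7) · θ^(−4) = θ^(−11) on θ ≥ max(5.9, 5.95) = 5.95.
This density is strictly decreasing in θ, so the posterior mode lies at the lower boundary of the support.

θ̂_MAP = 5.95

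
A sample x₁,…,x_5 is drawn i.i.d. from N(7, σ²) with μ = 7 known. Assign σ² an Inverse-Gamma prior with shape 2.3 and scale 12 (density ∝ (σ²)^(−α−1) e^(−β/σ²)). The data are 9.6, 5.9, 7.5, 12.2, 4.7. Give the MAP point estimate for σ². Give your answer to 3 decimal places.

Sum of squared deviations about the known mean: SS = (9.6−7)² + (5.9−7)² + (7.5−7)² + (12.2−7)² + (4.7−7)² = 40.55.
The Normal likelihood contributes (σ²)^(−n/2) exp(−SS/(2σ²)), so the posterior is Inverse-Gamma(α + n/2, β + SS/2) = Inverse-Gamma(4.8, 32.275).
The mode of Inverse-Gamma(a, b) is b/(a+1) = 32.275/5.8 ≈ 5.565.

σ̂²_MAP = 5.565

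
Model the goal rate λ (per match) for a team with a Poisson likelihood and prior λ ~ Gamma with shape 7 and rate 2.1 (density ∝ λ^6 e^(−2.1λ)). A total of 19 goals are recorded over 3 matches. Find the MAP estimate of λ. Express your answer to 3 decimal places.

λ̂_MAP = 4.902

Σxᵢ = 19, n = 3.
Posterior ∝ λ^6e^(−2.1λ) · λ^19e^(−3λ) = λ^25e^(−5.1λ), i.e. Gamma(shape=26, rate=5.1).
The mode of a Gamma(a, b) with a ≥ 1 (shape–rate) is (a−1)/b = 25/5.1 ≈ 4.902.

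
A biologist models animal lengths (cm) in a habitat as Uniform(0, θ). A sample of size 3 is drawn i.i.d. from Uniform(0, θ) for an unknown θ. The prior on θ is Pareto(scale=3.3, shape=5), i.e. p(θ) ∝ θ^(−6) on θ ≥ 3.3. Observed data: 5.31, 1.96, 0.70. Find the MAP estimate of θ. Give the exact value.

The Uniform(0, θ) likelihood is θ^(−n) for θ ≥ max(xᵢ), zero otherwise. Here max(xᵢ) = 5.31.
Posterior ∝ θ^(−6) · θ^(−3) = θ^(−9) on θ ≥ max(3.3, 5.31) = 5.31.
This density is strictly decreasing in θ, so the posterior mode lies at the lower boundary of the support.

θ̂_MAP = 5.31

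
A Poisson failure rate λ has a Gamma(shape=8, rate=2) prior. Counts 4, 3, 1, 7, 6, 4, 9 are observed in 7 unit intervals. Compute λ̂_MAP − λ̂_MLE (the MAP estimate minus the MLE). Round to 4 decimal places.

MAP − MLE = -0.3016

Σxᵢ = 34. Posterior is Gamma(42, 9); MAP = (42−1)/9 = 41/9 ≈ 4.55556.
MLE = x̄ = 34/7 ≈ 4.85714.
Difference = 41/9 − 34/7 = -19/63 ≈ -0.3016.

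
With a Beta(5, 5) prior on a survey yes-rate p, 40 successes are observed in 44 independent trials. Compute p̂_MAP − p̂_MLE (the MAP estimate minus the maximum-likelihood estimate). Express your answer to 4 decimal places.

MAP − MLE = -0.0629

Posterior is Beta(45, 9); MAP = (45−1)/(54−2) = 44/52 ≈ 0.84615.
MLE ignores the prior: p̂_MLE = k/n = 40/44 ≈ 0.90909.
Difference = 44/52 − 40/44 = -9/143 ≈ -0.0629.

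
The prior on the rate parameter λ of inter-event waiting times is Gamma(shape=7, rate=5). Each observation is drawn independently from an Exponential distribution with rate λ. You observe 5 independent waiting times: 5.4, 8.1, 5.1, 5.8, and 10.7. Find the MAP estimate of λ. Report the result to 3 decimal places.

The Exponential(rate=λ) likelihood is ∝ λ^n e^(−λΣtᵢ). Here n = 5 and Σtᵢ = 5.4 + 8.1 + 5.1 + 5.8 + 10.7 = 35.1.
Posterior ∝ λ^6e^(−5λ) · λ^5e^(−35.1λ) = λ^11e^(−40.1λ), i.e. Gamma(12, 40.1).
Mode = (a−1)/b = 11/40.1 ≈ 0.274.

λ̂_MAP = 0.274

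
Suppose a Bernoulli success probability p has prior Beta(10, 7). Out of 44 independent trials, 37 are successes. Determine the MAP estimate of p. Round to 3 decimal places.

Prior: Beta(10, 7).
Data: 37 successes in 44 trials. The binomial likelihood contributes p^37(1−p)^7, so the posterior is Beta(10+37, 7+7) = Beta(47, 14).
For Beta(a, b) with a, b > 1 the mode is (a−1)/(a+b−2) = 46/59 ≈ 0.780.

p̂_MAP = 0.780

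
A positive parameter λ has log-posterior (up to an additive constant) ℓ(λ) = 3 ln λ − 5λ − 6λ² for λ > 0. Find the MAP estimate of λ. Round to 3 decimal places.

ℓ'(λ) = 3/λ − 5 − 12λ. Setting this to zero and multiplying by λ: 12λ² + 5λ − 3 = 0.
λ = (−5 + √(5² + 4·12·3)) / (2·12) = (−5 + √169) / 24 = (−5 + 13)/24 = 1/3.
ℓ''(λ) = −3/λ² − 12 < 0, confirming a maximum.

λ̂_MAP = 0.333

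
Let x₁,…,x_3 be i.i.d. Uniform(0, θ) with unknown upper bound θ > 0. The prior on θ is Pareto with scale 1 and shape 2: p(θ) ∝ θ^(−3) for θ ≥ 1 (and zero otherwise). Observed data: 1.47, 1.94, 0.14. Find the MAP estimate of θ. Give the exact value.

θ̂_MAP = 1.94

The Uniform(0, θ) likelihood is θ^(−n) for θ ≥ max(xᵢ), zero otherwise. Here max(xᵢ) = 1.94.
Posterior ∝ θ^(−3) · θ^(−3) = θ^(−6) on θ ≥ max(1, 1.94) = 1.94.
This density is strictly decreasing in θ, so the posterior mode lies at the lower boundary of the support.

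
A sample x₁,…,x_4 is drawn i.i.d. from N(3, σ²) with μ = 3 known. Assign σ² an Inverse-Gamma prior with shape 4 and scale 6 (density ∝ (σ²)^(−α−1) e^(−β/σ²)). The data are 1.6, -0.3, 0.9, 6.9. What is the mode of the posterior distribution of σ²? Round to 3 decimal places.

σ̂²_MAP = 3.176

Sum of squared deviations about the known mean: SS = (1.6−3)² + (-0.3−3)² + (0.9−3)² + (6.9−3)² = 32.47.
The Normal likelihood contributes (σ²)^(−n/2) exp(−SS/(2σ²)), so the posterior is Inverse-Gamma(α + n/2, β + SS/2) = Inverse-Gamma(6, 22.235).
The mode of Inverse-Gamma(a, b) is b/(a+1) = 22.235/7 ≈ 3.176.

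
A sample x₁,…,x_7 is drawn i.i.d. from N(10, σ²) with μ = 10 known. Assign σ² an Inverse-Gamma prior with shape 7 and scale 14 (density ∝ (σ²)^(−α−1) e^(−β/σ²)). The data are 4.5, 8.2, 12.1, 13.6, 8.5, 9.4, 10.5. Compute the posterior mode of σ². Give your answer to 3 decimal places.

σ̂²_MAP = 3.553

Sum of squared deviations about the known mean: SS = (4.5−10)² + (8.2−10)² + (12.1−10)² + (13.6−10)² + (8.5−10)² + (9.4−10)² + (10.5−10)² = 53.72.
The Normal likelihood contributes (σ²)^(−n/2) exp(−SS/(2σ²)), so the posterior is Inverse-Gamma(α + n/2, β + SS/2) = Inverse-Gamma(10.5, 40.86).
The mode of Inverse-Gamma(a, b) is b/(a+1) = 40.86/11.5 ≈ 3.553.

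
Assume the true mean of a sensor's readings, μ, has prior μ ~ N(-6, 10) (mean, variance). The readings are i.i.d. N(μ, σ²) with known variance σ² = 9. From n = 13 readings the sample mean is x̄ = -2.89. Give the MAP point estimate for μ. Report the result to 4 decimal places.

μ̂_MAP = -3.0914

n = 13, x̄ = -2.89.
For a Normal prior and Normal likelihood with known variance, the posterior is Normal; its mode equals its mean, the precision-weighted average.
Prior precision 1/σ₀² = 1/10 = 0.1; data precision n/σ² = 13/9.
μ̂ = (0.1·(-6) + (13/9)·(-2.89)) / (0.1 + 13/9) = (-4297/900)/(139/90) = -4297/1390 ≈ -3.0914.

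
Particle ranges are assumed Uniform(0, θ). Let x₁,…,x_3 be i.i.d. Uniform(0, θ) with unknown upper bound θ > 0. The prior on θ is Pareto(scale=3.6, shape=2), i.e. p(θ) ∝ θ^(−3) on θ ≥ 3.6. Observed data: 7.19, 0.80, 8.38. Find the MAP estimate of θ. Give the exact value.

The Uniform(0, θ) likelihood is θ^(−n) for θ ≥ max(xᵢ), zero otherwise. Here max(xᵢ) = 8.38.
Posterior ∝ θ^(−3) · θ^(−3) = θ^(−6) on θ ≥ max(3.6, 8.38) = 8.38.
This density is strictly decreasing in θ, so the posterior mode lies at the lower boundary of the support.

θ̂_MAP = 8.38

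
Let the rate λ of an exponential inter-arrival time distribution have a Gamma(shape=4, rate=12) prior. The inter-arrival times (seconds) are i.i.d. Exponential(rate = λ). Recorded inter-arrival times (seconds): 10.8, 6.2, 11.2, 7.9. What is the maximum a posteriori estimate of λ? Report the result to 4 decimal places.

λ̂_MAP = 0.1455

The Exponential(rate=λ) likelihood is ∝ λ^n e^(−λΣtᵢ). Here n = 4 and Σtᵢ = 10.8 + 6.2 + 11.2 + 7.9 = 36.1.
Posterior ∝ λ^3e^(−12λ) · λ^4e^(−36.1λ) = λ^7e^(−48.1λ), i.e. Gamma(8, 48.1).
Mode = (a−1)/b = 7/48.1 ≈ 0.1455.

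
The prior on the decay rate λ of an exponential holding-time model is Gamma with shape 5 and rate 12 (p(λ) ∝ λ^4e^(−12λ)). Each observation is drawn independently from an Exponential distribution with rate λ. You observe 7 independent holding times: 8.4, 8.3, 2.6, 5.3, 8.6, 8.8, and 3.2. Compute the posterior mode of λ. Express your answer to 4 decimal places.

λ̂_MAP = 0.1923

The Exponential(rate=λ) likelihood is ∝ λ^n e^(−λΣtᵢ). Here n = 7 and Σtᵢ = 8.4 + 8.3 + 2.6 + 5.3 + 8.6 + 8.8 + 3.2 = 45.2.
Posterior ∝ λ^4e^(−12λ) · λ^7e^(−45.2λ) = λ^11e^(−57.2λ), i.e. Gamma(12, 57.2).
Mode = (a−1)/b = 11/57.2 ≈ 0.1923.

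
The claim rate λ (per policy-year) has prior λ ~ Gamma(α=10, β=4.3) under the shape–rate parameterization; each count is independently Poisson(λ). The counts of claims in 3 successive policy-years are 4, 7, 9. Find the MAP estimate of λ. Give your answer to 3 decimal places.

Σxᵢ = 4+7+9 = 20, with n = 3.
Posterior ∝ λ^9e^(−4.3λ) · λ^20e^(−3λ) = λ^29e^(−7.3λ), i.e. Gamma(shape=30, rate=7.3).
The mode of a Gamma(a, b) with a ≥ 1 (shape–rate) is (a−1)/b = 29/7.3 ≈ 3.973.

λ̂_MAP = 3.973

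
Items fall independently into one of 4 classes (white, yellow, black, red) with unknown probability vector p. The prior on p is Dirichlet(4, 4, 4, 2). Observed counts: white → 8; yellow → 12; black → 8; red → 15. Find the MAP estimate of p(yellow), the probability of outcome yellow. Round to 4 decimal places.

MAP estimate of p(yellow) = 0.2830

The posterior is Dirichlet(αᵢ + nᵢ) = Dirichlet(12, 16, 12, 17).
For a Dirichlet(a₁,…,a_K) with all aᵢ > 1, the mode has j-th component (aⱼ − 1)/(Σaᵢ − K).
Here Σaᵢ = 57 and K = 4, so p(yellow) = (16 − 1)/(57 − 4) = 15/53 ≈ 0.2830.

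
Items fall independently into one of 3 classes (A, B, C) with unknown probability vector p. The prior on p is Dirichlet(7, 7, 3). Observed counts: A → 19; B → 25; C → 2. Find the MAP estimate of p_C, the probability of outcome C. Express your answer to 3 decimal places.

MAP estimate of p_C = 0.067

The posterior is Dirichlet(αᵢ + nᵢ) = Dirichlet(26, 32, 5).
For a Dirichlet(a₁,…,a_K) with all aᵢ > 1, the mode has j-th component (aⱼ − 1)/(Σaᵢ − K).
Here Σaᵢ = 63 and K = 3, so p_C = (5 − 1)/(63 − 3) = 4/60 ≈ 0.067.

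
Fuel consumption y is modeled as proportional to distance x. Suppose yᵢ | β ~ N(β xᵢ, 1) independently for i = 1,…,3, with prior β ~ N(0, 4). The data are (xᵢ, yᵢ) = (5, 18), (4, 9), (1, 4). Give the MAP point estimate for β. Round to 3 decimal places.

β̂_MAP = 3.077

log p(β | y) = −Σ(yᵢ − βxᵢ)²/(2·1) − β²/(2·4) + const.
Setting the derivative to zero: Σxᵢ(yᵢ − βxᵢ)/1 − β/4 = 0, so β = Σxᵢyᵢ / (Σxᵢ² + σ²/τ²).
Σxᵢyᵢ = 5·18 + 4·9 + 1·4 = 130; Σxᵢ² = 42; σ²/τ² = 0.25.
β̂_MAP = 130 / (42 + 0.25) = 130/42.25 ≈ 3.077.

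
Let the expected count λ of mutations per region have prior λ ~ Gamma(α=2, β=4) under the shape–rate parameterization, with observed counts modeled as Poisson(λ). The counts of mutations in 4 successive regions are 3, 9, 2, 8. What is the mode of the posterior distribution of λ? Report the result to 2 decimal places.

λ̂_MAP = 2.88

Σxᵢ = 3+9+2+8 = 22, with n = 4.
Posterior ∝ λe^(−4λ) · λ^22e^(−4λ) = λ^23e^(−8λ), i.e. Gamma(shape=24, rate=8).
The mode of a Gamma(a, b) with a ≥ 1 (shape–rate) is (a−1)/b = 23/8 ≈ 2.88.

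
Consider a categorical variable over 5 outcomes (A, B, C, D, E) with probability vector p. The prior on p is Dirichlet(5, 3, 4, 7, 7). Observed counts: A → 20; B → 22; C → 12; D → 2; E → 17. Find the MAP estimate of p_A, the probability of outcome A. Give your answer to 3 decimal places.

MAP estimate of p_A = 0.255

The posterior is Dirichlet(αᵢ + nᵢ) = Dirichlet(25, 25, 16, 9, 24).
For a Dirichlet(a₁,…,a_K) with all aᵢ > 1, the mode has j-th component (aⱼ − 1)/(Σaᵢ − K).
Here Σaᵢ = 99 and K = 5, so p_A = (25 − 1)/(99 − 5) = 24/94 ≈ 0.255.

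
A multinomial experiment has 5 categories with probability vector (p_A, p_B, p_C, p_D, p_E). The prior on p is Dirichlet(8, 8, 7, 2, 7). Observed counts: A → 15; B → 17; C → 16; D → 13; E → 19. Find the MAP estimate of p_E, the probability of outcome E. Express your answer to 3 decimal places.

MAP estimate of p_E = 0.234

The posterior is Dirichlet(αᵢ + nᵢ) = Dirichlet(23, 25, 23, 15, 26).
For a Dirichlet(a₁,…,a_K) with all aᵢ > 1, the mode has j-th component (aⱼ − 1)/(Σaᵢ − K).
Here Σaᵢ = 112 and K = 5, so p_E = (26 − 1)/(112 − 5) = 25/107 ≈ 0.234.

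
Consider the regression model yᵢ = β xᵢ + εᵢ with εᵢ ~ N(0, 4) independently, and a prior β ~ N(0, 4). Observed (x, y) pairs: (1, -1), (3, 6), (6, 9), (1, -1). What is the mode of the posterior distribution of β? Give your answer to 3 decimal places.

β̂_MAP = 1.458

log p(β | y) = −Σ(yᵢ − βxᵢ)²/(2·4) − β²/(2·4) + const.
Setting the derivative to zero: Σxᵢ(yᵢ − βxᵢ)/4 − β/4 = 0, so β = Σxᵢyᵢ / (Σxᵢ² + σ²/τ²).
Σxᵢyᵢ = 1·(-1) + 3·6 + 6·9 + 1·(-1) = 70; Σxᵢ² = 47; σ²/τ² = 1.
β̂_MAP = 70 / (47 + 1) = 70/48 ≈ 1.458.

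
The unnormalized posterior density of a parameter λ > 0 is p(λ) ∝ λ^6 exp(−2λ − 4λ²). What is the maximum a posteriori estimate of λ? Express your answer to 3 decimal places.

ℓ'(λ) = 6/λ − 2 − 8λ. Setting this to zero and multiplying by λ: 8λ² + 2λ − 6 = 0.
λ = (−2 + √(2² + 4·8·6)) / (2·8) = (−2 + √196) / 16 = (−2 + 14)/16 = 3/4.
ℓ''(λ) = −6/λ² − 8 < 0, confirming a maximum.

λ̂_MAP = 0.750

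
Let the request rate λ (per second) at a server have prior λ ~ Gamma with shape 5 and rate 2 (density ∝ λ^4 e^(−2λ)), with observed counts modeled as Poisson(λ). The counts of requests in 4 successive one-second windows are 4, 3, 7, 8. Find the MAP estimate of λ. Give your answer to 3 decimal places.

Σxᵢ = 4+3+7+8 = 22, with n = 4.
Posterior ∝ λ^4e^(−2λ) · λ^22e^(−4λ) = λ^26e^(−6λ), i.e. Gamma(shape=27, rate=6).
The mode of a Gamma(a, b) with a ≥ 1 (shape–rate) is (a−1)/b = 26/6 ≈ 4.333.

λ̂_MAP = 4.333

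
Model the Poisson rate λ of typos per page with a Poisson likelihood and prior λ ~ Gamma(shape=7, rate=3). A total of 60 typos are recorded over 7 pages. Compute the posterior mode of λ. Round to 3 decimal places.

λ̂_MAP = 6.600

Σxᵢ = 60, n = 7.
Posterior ∝ λ^6e^(−3λ) · λ^60e^(−7λ) = λ^66e^(−10λ), i.e. Gamma(shape=67, rate=10).
The mode of a Gamma(a, b) with a ≥ 1 (shape–rate) is (a−1)/b = 66/10 ≈ 6.600.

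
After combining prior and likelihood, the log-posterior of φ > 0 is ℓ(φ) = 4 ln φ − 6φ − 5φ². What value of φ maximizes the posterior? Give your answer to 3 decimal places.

φ̂_MAP = 0.400

ℓ'(φ) = 4/φ − 6 − 10φ. Setting this to zero and multiplying by φ: 10φ² + 6φ − 4 = 0.
φ = (−6 + √(6² + 4·10·4)) / (2·10) = (−6 + √196) / 20 = (−6 + 14)/20 = 2/5.
ℓ''(φ) = −4/φ² − 10 < 0, confirming a maximum.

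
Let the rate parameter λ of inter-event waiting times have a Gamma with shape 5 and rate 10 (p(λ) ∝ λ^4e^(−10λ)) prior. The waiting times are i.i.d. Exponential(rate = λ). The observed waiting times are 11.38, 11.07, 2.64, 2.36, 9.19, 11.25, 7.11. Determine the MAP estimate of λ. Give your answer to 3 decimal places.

The Exponential(rate=λ) likelihood is ∝ λ^n e^(−λΣtᵢ). Here n = 7 and Σtᵢ = 11.38 + 11.07 + 2.64 + 2.36 + 9.19 + 11.25 + 7.11 = 55.
Posterior ∝ λ^4e^(−10λ) · λ^7e^(−55λ) = λ^11e^(−65λ), i.e. Gamma(12, 65).
Mode = (a−1)/b = 11/65 ≈ 0.169.

λ̂_MAP = 0.169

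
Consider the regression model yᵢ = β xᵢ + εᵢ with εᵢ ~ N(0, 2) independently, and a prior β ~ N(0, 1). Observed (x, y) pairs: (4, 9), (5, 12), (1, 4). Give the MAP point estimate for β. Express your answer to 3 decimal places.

log p(β | y) = −Σ(yᵢ − βxᵢ)²/(2·2) − β²/(2·1) + const.
Setting the derivative to zero: Σxᵢ(yᵢ − βxᵢ)/2 − β/1 = 0, so β = Σxᵢyᵢ / (Σxᵢ² + σ²/τ²).
Σxᵢyᵢ = 4·9 + 5·12 + 1·4 = 100; Σxᵢ² = 42; σ²/τ² = 2.
β̂_MAP = 100 / (42 + 2) = 100/44 ≈ 2.273.

β̂_MAP = 2.273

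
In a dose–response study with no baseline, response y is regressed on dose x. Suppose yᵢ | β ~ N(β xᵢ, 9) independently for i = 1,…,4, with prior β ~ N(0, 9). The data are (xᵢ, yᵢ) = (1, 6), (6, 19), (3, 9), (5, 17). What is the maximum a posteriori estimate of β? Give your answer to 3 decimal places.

β̂_MAP = 3.222

log p(β | y) = −Σ(yᵢ − βxᵢ)²/(2·9) − β²/(2·9) + const.
Setting the derivative to zero: Σxᵢ(yᵢ − βxᵢ)/9 − β/9 = 0, so β = Σxᵢyᵢ / (Σxᵢ² + σ²/τ²).
Σxᵢyᵢ = 1·6 + 6·19 + 3·9 + 5·17 = 232; Σxᵢ² = 71; σ²/τ² = 1.
β̂_MAP = 232 / (71 + 1) = 232/72 ≈ 3.222.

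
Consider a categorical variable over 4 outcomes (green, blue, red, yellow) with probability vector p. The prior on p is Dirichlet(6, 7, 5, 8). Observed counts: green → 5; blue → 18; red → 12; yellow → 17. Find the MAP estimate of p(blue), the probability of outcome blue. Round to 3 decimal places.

MAP estimate of p(blue) = 0.324

The posterior is Dirichlet(αᵢ + nᵢ) = Dirichlet(11, 25, 17, 25).
For a Dirichlet(a₁,…,a_K) with all aᵢ > 1, the mode has j-th component (aⱼ − 1)/(Σaᵢ − K).
Here Σaᵢ = 78 and K = 4, so p(blue) = (25 − 1)/(78 − 4) = 24/74 ≈ 0.324.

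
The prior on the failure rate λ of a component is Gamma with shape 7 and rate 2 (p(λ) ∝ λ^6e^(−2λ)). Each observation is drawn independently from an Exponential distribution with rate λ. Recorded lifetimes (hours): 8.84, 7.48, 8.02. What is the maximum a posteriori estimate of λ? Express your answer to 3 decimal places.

The Exponential(rate=λ) likelihood is ∝ λ^n e^(−λΣtᵢ). Here n = 3 and Σtᵢ = 8.84 + 7.48 + 8.02 = 24.34.
Posterior ∝ λ^6e^(−2λ) · λ^3e^(−24.34λ) = λ^9e^(−26.34λ), i.e. Gamma(10, 26.34).
Mode = (a−1)/b = 9/26.34 ≈ 0.342.

λ̂_MAP = 0.342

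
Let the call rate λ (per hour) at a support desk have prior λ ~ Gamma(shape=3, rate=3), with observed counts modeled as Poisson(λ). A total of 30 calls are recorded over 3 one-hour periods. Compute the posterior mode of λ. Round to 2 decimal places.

λ̂_MAP = 5.33

Σxᵢ = 30, n = 3.
Posterior ∝ λ^2e^(−3λ) · λ^30e^(−3λ) = λ^32e^(−6λ), i.e. Gamma(shape=33, rate=6).
The mode of a Gamma(a, b) with a ≥ 1 (shape–rate) is (a−1)/b = 32/6 ≈ 5.33.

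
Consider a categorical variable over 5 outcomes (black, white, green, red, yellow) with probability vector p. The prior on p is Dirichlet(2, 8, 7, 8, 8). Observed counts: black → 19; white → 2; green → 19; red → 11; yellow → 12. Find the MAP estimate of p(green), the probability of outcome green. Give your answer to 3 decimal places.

The posterior is Dirichlet(αᵢ + nᵢ) = Dirichlet(21, 10, 26, 19, 20).
For a Dirichlet(a₁,…,a_K) with all aᵢ > 1, the mode has j-th component (aⱼ − 1)/(Σaᵢ − K).
Here Σaᵢ = 96 and K = 5, so p(green) = (26 − 1)/(96 − 5) = 25/91 ≈ 0.275.

MAP estimate of p(green) = 0.275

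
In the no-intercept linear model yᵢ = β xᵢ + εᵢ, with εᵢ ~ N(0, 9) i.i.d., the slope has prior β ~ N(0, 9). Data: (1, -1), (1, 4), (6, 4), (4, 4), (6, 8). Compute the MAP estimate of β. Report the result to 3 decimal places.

log p(β | y) = −Σ(yᵢ − βxᵢ)²/(2·9) − β²/(2·9) + const.
Setting the derivative to zero: Σxᵢ(yᵢ − βxᵢ)/9 − β/9 = 0, so β = Σxᵢyᵢ / (Σxᵢ² + σ²/τ²).
Σxᵢyᵢ = 1·(-1) + 1·4 + 6·4 + 4·4 + 6·8 = 91; Σxᵢ² = 90; σ²/τ² = 1.
β̂_MAP = 91 / (90 + 1) = 91/91 ≈ 1.000.

β̂_MAP = 1.000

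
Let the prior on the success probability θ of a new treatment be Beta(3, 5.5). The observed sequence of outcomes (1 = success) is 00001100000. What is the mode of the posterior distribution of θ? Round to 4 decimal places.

θ̂_MAP = 0.2286

Prior: Beta(3, 5.5).
Data: 2 successes in 11 trials (from the sequence). The binomial likelihood contributes θ^2(1−θ)^9, so the posterior is Beta(3+2, 5.5+9) = Beta(5, 14.5).
For Beta(a, b) with a, b > 1 the mode is (a−1)/(a+b−2) = 4/17.5 ≈ 0.2286.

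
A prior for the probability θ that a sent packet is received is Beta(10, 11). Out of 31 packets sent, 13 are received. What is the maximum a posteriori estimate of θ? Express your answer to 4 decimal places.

Prior: Beta(10, 11).
Data: 13 successes in 31 trials. The binomial likelihood contributes θ^13(1−θ)^18, so the posterior is Beta(10+13, 11+18) = Beta(23, 29).
For Beta(a, b) with a, b > 1 the mode is (a−1)/(a+b−2) = 22/50 ≈ 0.4400.

θ̂_MAP = 0.4400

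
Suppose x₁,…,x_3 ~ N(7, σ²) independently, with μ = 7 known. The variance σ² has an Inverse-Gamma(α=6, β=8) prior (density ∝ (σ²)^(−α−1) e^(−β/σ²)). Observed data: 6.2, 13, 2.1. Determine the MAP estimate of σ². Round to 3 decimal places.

Sum of squared deviations about the known mean: SS = (6.2−7)² + (13−7)² + (2.1−7)² = 60.65.
The Normal likelihood contributes (σ²)^(−n/2) exp(−SS/(2σ²)), so the posterior is Inverse-Gamma(α + n/2, β + SS/2) = Inverse-Gamma(7.5, 38.325).
The mode of Inverse-Gamma(a, b) is b/(a+1) = 38.325/8.5 ≈ 4.509.

σ̂²_MAP = 4.509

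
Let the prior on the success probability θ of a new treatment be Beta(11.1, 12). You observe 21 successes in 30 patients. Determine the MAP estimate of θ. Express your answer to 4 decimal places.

Prior: Beta(11.1, 12).
Data: 21 successes in 30 trials. The binomial likelihood contributes θ^21(1−θ)^9, so the posterior is Beta(11.1+21, 12+9) = Beta(32.1, 21).
For Beta(a, b) with a, b > 1 the mode is (a−1)/(a+b−2) = 31.1/51.1 ≈ 0.6086.

θ̂_MAP = 0.6086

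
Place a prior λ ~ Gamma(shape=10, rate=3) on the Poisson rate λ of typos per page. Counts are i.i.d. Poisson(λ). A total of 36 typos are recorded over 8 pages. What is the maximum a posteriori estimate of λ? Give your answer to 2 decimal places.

Σxᵢ = 36, n = 8.
Posterior ∝ λ^9e^(−3λ) · λ^36e^(−8λ) = λ^45e^(−11λ), i.e. Gamma(shape=46, rate=11).
The mode of a Gamma(a, b) with a ≥ 1 (shape–rate) is (a−1)/b = 45/11 ≈ 4.09.

λ̂_MAP = 4.09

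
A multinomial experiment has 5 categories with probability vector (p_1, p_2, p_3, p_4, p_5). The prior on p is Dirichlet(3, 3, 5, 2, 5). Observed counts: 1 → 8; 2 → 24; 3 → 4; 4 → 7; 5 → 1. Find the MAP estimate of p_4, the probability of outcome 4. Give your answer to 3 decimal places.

The posterior is Dirichlet(αᵢ + nᵢ) = Dirichlet(11, 27, 9, 9, 6).
For a Dirichlet(a₁,…,a_K) with all aᵢ > 1, the mode has j-th component (aⱼ − 1)/(Σaᵢ − K).
Here Σaᵢ = 62 and K = 5, so p_4 = (9 − 1)/(62 − 5) = 8/57 ≈ 0.140.

MAP estimate: 0.140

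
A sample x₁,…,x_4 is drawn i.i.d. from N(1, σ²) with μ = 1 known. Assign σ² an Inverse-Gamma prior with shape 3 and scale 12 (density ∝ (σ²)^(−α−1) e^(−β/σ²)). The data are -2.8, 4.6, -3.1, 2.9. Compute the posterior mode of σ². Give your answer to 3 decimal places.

Sum of squared deviations about the known mean: SS = (-2.8−1)² + (4.6−1)² + (-3.1−1)² + (2.9−1)² = 47.82.
The Normal likelihood contributes (σ²)^(−n/2) exp(−SS/(2σ²)), so the posterior is Inverse-Gamma(α + n/2, β + SS/2) = Inverse-Gamma(5, 35.91).
The mode of Inverse-Gamma(a, b) is b/(a+1) = 35.91/6 ≈ 5.985.

σ̂²_MAP = 5.985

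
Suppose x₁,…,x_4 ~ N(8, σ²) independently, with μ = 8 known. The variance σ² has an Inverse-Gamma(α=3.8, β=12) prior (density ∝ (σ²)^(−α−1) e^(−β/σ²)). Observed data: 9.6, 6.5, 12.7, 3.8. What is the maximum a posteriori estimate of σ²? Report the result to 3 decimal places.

Sum of squared deviations about the known mean: SS = (9.6−8)² + (6.5−8)² + (12.7−8)² + (3.8−8)² = 44.54.
The Normal likelihood contributes (σ²)^(−n/2) exp(−SS/(2σ²)), so the posterior is Inverse-Gamma(α + n/2, β + SS/2) = Inverse-Gamma(5.8, 34.27).
The mode of Inverse-Gamma(a, b) is b/(a+1) = 34.27/6.8 ≈ 5.040.

σ̂²_MAP = 5.040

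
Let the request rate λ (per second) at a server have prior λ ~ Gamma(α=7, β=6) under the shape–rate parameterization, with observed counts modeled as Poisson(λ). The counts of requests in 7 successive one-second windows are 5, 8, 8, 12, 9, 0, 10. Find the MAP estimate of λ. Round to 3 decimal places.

λ̂_MAP = 4.462

Σxᵢ = 5+8+8+12+9+0+10 = 52, with n = 7.
Posterior ∝ λ^6e^(−6λ) · λ^52e^(−7λ) = λ^58e^(−13λ), i.e. Gamma(shape=59, rate=13).
The mode of a Gamma(a, b) with a ≥ 1 (shape–rate) is (a−1)/b = 58/13 ≈ 4.462.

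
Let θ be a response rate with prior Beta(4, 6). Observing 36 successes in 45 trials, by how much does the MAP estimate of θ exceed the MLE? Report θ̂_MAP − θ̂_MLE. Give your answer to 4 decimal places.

Posterior is Beta(40, 15); MAP = (40−1)/(55−2) = 39/53 ≈ 0.73585.
MLE ignores the prior: θ̂_MLE = k/n = 36/45 ≈ 0.80000.
Difference = 39/53 − 36/45 = -17/265 ≈ -0.0642.

MAP − MLE = -0.0642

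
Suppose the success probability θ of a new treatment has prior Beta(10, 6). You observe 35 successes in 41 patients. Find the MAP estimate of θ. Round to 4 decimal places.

θ̂_MAP = 0.8000

Prior: Beta(10, 6).
Data: 35 successes in 41 trials. The binomial likelihood contributes θ^35(1−θ)^6, so the posterior is Beta(10+35, 6+6) = Beta(45, 12).
For Beta(a, b) with a, b > 1 the mode is (a−1)/(a+b−2) = 44/55 ≈ 0.8000.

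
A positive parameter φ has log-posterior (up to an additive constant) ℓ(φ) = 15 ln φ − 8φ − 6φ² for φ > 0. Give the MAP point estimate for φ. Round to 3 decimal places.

ℓ'(φ) = 15/φ − 8 − 12φ. Setting this to zero and multiplying by φ: 12φ² + 8φ − 15 = 0.
φ = (−8 + √(8² + 4·12·15)) / (2·12) = (−8 + √784) / 24 = (−8 + 28)/24 = 5/6.
ℓ''(φ) = −15/φ² − 12 < 0, confirming a maximum.

φ̂_MAP = 0.833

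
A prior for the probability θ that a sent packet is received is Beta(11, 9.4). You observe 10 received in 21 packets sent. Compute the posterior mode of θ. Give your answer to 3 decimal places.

Prior: Beta(11, 9.4).
Data: 10 successes in 21 trials. The binomial likelihood contributes θ^10(1−θ)^11, so the posterior is Beta(11+10, 9.4+11) = Beta(21, 20.4).
For Beta(a, b) with a, b > 1 the mode is (a−1)/(a+b−2) = 20/39.4 ≈ 0.508.

θ̂_MAP = 0.508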